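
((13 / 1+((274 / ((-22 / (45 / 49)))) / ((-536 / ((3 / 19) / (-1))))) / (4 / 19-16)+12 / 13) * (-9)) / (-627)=0.20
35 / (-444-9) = -35 / 453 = -0.08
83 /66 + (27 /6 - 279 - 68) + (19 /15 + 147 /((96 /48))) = -87937 /330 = -266.48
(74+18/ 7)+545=4351/ 7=621.57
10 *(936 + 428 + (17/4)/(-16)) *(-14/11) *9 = -27492885/176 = -156209.57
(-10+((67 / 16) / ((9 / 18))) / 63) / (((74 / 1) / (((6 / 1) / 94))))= -4973 / 584304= -0.01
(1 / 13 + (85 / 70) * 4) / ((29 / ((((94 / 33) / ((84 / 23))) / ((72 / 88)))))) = 485369 / 2992626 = 0.16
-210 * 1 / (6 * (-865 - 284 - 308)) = 35 / 1457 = 0.02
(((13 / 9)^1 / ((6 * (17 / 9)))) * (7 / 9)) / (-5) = -91 / 4590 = -0.02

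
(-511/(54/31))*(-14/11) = 110887/297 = 373.36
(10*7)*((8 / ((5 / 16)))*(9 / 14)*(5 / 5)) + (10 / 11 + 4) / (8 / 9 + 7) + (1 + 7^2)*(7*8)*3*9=59943798 / 781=76752.62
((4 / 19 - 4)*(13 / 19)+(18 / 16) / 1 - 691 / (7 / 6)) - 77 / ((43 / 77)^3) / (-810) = -386155630374107 / 650961972360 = -593.21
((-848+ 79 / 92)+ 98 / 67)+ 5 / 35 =-36483177 / 43148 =-845.54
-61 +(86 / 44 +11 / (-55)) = -59.25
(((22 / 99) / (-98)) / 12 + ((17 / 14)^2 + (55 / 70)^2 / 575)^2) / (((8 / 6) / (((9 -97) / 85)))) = -2053157994613 / 1214560856250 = -1.69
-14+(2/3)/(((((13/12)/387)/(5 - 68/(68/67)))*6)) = -32174/13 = -2474.92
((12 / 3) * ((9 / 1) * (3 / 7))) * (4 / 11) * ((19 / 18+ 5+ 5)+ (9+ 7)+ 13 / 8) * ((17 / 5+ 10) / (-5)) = -23718 / 55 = -431.24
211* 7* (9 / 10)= 13293 / 10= 1329.30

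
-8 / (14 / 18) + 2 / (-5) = -374 / 35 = -10.69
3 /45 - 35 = -524 /15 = -34.93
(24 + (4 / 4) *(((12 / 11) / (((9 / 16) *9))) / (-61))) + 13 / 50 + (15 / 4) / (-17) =740278639 / 30798900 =24.04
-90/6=-15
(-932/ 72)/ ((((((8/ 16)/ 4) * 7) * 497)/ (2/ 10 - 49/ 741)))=-462272/ 116007255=-0.00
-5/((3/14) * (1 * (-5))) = 14/3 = 4.67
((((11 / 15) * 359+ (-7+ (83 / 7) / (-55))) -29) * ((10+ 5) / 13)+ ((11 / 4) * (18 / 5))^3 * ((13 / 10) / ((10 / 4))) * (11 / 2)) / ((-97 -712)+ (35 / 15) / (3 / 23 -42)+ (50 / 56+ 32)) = -439138717487973 / 112228843512500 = -3.91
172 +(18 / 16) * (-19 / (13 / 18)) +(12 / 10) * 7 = 39209 / 260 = 150.80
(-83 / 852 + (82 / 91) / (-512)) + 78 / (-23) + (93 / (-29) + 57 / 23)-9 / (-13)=-11672634191 / 3309686016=-3.53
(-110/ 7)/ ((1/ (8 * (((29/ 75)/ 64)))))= -319/ 420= -0.76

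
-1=-1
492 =492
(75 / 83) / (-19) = -75 / 1577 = -0.05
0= 0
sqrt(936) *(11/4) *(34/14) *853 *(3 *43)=61730757 *sqrt(26)/14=22483309.61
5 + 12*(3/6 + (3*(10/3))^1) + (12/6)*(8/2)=139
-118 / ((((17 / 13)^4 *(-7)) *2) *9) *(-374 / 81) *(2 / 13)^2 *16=-14039168 / 25071039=-0.56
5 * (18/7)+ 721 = 5137/7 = 733.86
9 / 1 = 9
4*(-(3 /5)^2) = -36 /25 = -1.44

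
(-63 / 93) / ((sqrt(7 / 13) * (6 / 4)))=-2 * sqrt(91) / 31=-0.62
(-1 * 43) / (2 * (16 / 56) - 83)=301 / 577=0.52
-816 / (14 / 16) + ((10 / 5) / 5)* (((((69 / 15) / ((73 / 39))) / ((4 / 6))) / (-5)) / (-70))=-595677309 / 638750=-932.57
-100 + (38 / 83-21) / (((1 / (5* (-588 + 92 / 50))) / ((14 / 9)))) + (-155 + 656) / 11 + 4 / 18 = 256364843 / 2739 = 93597.97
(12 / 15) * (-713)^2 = 2033476 / 5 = 406695.20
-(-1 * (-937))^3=-822656953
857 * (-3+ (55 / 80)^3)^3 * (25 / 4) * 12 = -84550673282362575 / 68719476736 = -1230374.23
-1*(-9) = 9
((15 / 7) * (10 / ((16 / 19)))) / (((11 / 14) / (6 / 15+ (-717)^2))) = 66597945 / 4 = 16649486.25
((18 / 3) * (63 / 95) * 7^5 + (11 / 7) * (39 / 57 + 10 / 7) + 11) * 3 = 934097742 / 4655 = 200665.47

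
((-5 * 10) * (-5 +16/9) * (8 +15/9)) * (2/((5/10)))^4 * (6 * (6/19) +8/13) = 6674176000/6669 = 1000776.13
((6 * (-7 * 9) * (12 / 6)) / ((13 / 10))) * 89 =-672840 / 13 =-51756.92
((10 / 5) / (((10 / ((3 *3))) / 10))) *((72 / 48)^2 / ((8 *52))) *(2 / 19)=81 / 7904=0.01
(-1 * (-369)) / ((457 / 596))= 219924 / 457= 481.23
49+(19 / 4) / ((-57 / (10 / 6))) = 1759 / 36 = 48.86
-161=-161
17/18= 0.94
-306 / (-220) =153 / 110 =1.39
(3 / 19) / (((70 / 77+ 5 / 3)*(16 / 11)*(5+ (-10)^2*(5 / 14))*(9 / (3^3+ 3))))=847 / 245480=0.00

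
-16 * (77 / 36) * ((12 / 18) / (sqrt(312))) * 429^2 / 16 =-121121 * sqrt(78) / 72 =-14857.11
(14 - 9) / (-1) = -5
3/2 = 1.50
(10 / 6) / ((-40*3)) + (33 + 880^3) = 49065986375 / 72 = 681472032.99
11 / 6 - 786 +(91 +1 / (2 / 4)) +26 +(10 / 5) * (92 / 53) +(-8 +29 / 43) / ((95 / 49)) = -172893989 / 259806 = -665.47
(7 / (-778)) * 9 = -63 / 778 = -0.08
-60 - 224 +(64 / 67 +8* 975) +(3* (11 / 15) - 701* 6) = 3313.16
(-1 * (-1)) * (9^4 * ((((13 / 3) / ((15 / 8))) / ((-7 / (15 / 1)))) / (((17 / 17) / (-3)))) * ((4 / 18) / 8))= 18954 / 7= 2707.71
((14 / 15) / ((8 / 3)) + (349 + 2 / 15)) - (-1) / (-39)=90859 / 260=349.46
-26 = -26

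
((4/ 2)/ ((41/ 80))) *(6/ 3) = 320/ 41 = 7.80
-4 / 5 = -0.80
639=639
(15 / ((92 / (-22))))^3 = -4492125 / 97336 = -46.15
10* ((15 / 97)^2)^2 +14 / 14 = 89035531 / 88529281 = 1.01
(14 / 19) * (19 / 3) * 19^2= 5054 / 3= 1684.67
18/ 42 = 3/ 7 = 0.43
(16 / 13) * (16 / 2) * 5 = 640 / 13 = 49.23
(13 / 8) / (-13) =-1 / 8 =-0.12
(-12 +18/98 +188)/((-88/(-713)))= 6155329/4312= 1427.49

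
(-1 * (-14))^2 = 196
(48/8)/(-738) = -1/123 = -0.01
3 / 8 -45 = -357 / 8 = -44.62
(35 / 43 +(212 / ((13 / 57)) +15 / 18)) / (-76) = -3123197 / 254904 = -12.25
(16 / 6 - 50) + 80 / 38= -2578 / 57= -45.23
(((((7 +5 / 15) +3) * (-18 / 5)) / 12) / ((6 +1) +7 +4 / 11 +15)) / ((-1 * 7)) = 341 / 22610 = 0.02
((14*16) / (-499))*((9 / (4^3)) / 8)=-63 / 7984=-0.01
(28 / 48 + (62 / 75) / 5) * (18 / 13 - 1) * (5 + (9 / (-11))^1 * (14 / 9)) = 46043 / 42900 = 1.07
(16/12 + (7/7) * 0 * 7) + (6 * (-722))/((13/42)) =-545780/39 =-13994.36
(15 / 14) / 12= 0.09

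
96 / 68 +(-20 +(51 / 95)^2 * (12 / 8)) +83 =19897401 / 306850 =64.84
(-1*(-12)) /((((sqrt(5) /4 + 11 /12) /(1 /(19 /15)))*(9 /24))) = 15840 /361 - 4320*sqrt(5) /361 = 17.12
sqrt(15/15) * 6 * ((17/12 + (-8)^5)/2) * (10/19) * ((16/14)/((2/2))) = -7863980/133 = -59127.67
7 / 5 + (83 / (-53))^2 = 54108 / 14045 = 3.85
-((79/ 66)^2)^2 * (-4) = 8.21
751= 751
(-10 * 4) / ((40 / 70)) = -70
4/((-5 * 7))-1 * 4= -144/35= -4.11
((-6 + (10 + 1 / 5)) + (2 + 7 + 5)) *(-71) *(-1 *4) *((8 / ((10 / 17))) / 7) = 251056 / 25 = 10042.24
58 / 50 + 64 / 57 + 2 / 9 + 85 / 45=18784 / 4275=4.39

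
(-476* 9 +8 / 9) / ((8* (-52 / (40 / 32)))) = 48185 / 3744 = 12.87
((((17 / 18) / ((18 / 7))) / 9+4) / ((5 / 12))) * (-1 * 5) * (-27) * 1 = 11783 / 9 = 1309.22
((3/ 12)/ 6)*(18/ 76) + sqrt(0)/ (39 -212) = 3/ 304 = 0.01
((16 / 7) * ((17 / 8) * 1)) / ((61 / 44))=1496 / 427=3.50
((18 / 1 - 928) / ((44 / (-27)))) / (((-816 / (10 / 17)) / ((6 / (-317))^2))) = -184275 / 1277818124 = -0.00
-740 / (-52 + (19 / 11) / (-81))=659340 / 46351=14.22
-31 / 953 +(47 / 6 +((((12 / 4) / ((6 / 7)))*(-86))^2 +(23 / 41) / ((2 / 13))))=10621500442 / 117219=90612.45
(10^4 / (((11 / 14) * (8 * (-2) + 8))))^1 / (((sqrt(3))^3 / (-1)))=17500 * sqrt(3) / 99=306.17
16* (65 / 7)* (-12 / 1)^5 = -258785280 / 7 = -36969325.71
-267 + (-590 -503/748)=-641539/748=-857.67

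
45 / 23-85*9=-17550 / 23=-763.04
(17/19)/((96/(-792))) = -561/76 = -7.38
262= 262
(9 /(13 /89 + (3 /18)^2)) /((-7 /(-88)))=650.83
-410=-410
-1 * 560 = -560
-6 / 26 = -3 / 13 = -0.23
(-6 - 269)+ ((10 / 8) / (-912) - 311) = -2137733 / 3648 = -586.00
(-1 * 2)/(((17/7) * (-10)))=7/85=0.08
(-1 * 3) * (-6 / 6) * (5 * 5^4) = 9375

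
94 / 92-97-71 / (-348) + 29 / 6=-727891 / 8004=-90.94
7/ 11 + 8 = 95/ 11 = 8.64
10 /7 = 1.43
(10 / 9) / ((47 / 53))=530 / 423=1.25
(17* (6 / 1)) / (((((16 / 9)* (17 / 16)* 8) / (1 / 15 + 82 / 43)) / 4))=11457 / 215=53.29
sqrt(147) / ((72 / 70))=245*sqrt(3) / 36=11.79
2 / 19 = 0.11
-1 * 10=-10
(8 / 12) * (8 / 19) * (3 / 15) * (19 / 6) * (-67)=-536 / 45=-11.91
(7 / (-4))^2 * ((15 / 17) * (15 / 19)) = 11025 / 5168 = 2.13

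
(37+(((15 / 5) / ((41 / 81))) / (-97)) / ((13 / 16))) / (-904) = -1909049 / 46737704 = -0.04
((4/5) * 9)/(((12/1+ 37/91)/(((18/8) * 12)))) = 88452/5645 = 15.67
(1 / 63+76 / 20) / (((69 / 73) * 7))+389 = 59272151 / 152145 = 389.58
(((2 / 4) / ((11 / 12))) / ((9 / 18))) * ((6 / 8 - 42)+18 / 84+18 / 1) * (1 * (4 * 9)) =-904.68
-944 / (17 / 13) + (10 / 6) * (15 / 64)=-721.49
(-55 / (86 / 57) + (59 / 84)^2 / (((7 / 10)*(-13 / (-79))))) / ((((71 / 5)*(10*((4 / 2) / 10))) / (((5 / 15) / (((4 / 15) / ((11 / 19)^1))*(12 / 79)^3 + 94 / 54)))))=-60216054914192375 / 277861675553132944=-0.22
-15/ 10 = -1.50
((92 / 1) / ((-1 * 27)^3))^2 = 8464 / 387420489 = 0.00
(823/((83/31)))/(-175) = -25513/14525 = -1.76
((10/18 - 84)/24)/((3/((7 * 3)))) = -5257/216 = -24.34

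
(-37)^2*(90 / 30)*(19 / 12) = 26011 / 4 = 6502.75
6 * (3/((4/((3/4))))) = 3.38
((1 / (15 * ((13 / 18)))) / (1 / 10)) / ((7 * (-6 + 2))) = -3 / 91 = -0.03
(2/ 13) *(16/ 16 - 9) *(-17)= 272/ 13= 20.92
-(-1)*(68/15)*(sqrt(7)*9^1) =204*sqrt(7)/5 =107.95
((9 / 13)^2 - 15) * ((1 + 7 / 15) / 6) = -8998 / 2535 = -3.55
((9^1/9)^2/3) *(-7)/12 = -7/36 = -0.19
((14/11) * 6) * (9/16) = 189/44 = 4.30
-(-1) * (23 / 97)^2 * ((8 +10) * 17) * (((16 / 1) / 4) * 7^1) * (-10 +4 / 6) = -42303072 / 9409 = -4496.02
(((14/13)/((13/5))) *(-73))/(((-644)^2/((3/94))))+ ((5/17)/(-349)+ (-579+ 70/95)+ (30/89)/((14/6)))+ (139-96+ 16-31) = -550.12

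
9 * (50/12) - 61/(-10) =218/5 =43.60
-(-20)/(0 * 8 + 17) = 20/17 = 1.18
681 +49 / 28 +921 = 6415 / 4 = 1603.75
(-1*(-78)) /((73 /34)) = 2652 /73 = 36.33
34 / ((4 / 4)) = 34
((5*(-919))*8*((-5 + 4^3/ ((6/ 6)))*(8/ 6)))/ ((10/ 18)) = -5205216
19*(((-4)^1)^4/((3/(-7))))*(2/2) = -34048/3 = -11349.33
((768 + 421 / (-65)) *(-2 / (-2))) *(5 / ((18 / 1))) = 49499 / 234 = 211.53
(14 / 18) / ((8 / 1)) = 7 / 72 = 0.10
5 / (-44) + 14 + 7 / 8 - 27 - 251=-23165 / 88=-263.24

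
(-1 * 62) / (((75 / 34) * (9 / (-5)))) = 15.61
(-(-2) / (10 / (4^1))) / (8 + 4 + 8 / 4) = 2 / 35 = 0.06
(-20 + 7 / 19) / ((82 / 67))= -24991 / 1558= -16.04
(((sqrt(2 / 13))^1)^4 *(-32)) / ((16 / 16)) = -128 / 169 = -0.76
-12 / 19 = -0.63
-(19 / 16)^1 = -19 / 16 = -1.19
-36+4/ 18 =-322/ 9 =-35.78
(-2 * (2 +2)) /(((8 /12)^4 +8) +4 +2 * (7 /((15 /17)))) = -1620 /5683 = -0.29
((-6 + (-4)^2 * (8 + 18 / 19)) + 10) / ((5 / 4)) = 11184 / 95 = 117.73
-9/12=-3/4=-0.75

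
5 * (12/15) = 4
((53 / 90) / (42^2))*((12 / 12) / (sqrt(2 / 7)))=53*sqrt(14) / 317520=0.00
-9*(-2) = 18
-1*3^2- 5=-14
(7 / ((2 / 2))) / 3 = 7 / 3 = 2.33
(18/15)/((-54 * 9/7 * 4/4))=-7/405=-0.02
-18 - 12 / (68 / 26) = -384 / 17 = -22.59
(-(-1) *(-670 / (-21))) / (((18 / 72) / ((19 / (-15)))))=-161.65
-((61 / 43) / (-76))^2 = -3721 / 10679824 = -0.00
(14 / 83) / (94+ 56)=7 / 6225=0.00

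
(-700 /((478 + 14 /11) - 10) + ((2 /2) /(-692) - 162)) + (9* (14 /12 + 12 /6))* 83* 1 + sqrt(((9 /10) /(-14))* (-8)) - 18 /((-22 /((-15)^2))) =3* sqrt(70) /35 + 46878642111 /19646572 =2386.81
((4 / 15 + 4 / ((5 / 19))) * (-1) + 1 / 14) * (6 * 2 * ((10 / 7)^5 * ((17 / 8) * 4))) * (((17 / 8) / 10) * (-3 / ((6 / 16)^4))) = 956761088000 / 3176523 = 301197.59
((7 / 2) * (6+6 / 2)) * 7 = 441 / 2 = 220.50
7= 7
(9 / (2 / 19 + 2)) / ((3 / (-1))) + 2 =23 / 40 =0.58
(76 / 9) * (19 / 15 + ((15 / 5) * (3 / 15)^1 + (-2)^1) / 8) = 9.22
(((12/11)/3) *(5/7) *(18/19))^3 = 46656000/3131359847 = 0.01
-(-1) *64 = 64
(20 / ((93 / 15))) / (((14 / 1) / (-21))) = -150 / 31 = -4.84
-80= -80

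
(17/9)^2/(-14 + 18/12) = -578/2025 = -0.29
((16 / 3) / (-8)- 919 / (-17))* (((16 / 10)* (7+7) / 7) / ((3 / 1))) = 43568 / 765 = 56.95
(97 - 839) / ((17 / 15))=-654.71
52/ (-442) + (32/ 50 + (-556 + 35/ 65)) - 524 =-5961139/ 5525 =-1078.94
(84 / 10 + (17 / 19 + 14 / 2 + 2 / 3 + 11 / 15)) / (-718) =-1681 / 68210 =-0.02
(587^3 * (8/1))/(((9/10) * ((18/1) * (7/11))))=88995281320/567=156958168.11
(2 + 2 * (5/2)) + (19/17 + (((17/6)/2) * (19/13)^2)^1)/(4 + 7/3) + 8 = 179899/11492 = 15.65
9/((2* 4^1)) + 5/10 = 13/8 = 1.62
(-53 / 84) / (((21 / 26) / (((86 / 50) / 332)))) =-29627 / 7320600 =-0.00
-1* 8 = -8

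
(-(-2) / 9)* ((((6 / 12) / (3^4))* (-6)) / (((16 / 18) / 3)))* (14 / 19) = -0.02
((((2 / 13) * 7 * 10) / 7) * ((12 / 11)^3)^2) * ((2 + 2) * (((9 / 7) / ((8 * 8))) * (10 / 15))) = 22394880 / 161212051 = 0.14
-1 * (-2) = 2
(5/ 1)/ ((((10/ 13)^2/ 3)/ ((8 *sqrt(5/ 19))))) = 104.03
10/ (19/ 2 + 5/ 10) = 1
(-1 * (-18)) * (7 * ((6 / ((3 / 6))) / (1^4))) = 1512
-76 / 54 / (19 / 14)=-28 / 27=-1.04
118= 118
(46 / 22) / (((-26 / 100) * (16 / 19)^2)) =-207575 / 18304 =-11.34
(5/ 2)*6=15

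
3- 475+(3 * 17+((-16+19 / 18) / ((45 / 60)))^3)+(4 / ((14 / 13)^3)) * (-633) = -139882254473 / 13502538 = -10359.70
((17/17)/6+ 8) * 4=32.67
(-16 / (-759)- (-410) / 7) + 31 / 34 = 59.50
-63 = -63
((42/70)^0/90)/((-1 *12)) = -1/1080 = -0.00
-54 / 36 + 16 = 29 / 2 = 14.50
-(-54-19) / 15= 73 / 15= 4.87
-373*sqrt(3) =-646.05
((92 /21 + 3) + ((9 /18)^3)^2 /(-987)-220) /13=-4476907 /273728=-16.36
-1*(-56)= 56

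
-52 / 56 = -0.93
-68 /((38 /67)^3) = -5112971 /13718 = -372.72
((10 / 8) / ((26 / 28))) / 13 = 35 / 338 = 0.10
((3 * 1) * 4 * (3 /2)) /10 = 9 /5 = 1.80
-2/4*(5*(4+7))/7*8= -220/7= -31.43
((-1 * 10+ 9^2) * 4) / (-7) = -284 / 7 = -40.57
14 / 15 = 0.93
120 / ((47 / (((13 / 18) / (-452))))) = -65 / 15933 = -0.00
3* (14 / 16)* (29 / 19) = 609 / 152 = 4.01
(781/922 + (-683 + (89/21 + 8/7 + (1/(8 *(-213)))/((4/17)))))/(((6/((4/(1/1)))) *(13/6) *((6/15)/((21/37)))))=-74429057415/251897776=-295.47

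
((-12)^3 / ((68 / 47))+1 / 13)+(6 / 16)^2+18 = -16635259 / 14144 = -1176.14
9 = 9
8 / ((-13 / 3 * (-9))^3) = 0.00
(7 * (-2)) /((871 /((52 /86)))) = -28 /2881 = -0.01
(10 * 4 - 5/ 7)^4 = 5719140625/ 2401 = 2381982.77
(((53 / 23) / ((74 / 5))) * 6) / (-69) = -0.01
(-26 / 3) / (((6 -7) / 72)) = 624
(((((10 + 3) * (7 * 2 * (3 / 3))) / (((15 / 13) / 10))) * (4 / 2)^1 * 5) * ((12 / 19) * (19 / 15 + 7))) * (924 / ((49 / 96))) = 2832580608 / 19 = 149083189.89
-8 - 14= -22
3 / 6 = 1 / 2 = 0.50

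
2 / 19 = 0.11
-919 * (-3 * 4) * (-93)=-1025604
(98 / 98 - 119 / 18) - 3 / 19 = -1973 / 342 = -5.77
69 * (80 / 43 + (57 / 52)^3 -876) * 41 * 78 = -44787683009835 / 232544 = -192598746.95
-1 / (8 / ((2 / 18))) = -1 / 72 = -0.01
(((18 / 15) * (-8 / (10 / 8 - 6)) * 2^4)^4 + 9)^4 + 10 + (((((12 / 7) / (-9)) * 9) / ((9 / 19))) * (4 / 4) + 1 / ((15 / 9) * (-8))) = 10569707330971560304778073799670312892822100626003744158053 / 7394128033349663722291259765625000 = 1429473128311967574205133.00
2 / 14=1 / 7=0.14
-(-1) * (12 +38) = 50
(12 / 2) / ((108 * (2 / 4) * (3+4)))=1 / 63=0.02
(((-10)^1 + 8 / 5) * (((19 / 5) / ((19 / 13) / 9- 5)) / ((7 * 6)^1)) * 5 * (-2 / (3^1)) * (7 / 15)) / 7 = -247 / 7075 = -0.03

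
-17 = -17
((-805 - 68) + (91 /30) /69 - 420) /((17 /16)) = -21411352 /17595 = -1216.90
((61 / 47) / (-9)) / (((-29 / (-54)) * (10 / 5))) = -183 / 1363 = -0.13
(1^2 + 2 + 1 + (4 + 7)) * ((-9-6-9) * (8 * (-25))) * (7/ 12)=42000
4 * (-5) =-20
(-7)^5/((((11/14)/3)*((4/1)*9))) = -117649/66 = -1782.56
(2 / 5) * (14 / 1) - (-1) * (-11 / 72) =1961 / 360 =5.45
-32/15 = -2.13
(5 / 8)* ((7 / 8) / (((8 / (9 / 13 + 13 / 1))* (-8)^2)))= 3115 / 212992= 0.01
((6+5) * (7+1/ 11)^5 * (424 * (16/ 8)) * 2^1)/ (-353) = -4896647728128/ 5168273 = -947443.71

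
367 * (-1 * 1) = -367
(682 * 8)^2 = 29767936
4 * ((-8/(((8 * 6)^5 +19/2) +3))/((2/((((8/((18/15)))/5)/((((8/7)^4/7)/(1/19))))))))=-16807/929524920864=-0.00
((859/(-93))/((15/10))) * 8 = -13744/279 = -49.26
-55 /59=-0.93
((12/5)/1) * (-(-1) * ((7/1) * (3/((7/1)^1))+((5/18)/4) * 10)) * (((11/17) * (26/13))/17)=2926/4335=0.67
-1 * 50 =-50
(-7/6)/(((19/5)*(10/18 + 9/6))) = -105/703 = -0.15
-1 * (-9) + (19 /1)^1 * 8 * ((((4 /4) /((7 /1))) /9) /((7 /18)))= 745 /49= 15.20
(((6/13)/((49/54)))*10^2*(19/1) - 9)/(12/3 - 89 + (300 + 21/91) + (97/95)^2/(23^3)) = 66967772395725/15054789300383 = 4.45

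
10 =10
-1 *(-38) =38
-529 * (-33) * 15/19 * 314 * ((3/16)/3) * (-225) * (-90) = 416251254375/76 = 5476990189.14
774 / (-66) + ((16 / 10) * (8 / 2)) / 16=-623 / 55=-11.33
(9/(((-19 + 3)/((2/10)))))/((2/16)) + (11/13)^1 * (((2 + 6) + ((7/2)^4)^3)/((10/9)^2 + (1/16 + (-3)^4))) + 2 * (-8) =61633086806983/1774772480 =34727.32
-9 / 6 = -1.50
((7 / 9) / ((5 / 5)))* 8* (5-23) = -112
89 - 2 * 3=83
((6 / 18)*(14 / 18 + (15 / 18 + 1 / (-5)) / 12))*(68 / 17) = 299 / 270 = 1.11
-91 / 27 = -3.37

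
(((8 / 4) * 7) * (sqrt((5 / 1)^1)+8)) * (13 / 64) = 91 * sqrt(5) / 32+91 / 4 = 29.11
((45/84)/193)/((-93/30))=-75/83762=-0.00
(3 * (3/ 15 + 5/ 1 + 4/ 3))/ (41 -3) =49/ 95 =0.52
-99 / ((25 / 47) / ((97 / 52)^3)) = -4246667469 / 3515200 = -1208.09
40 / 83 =0.48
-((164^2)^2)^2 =-523300059815673856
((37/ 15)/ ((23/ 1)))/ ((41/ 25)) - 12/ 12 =-2644/ 2829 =-0.93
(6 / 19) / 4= 3 / 38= 0.08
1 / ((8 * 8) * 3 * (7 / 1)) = 1 / 1344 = 0.00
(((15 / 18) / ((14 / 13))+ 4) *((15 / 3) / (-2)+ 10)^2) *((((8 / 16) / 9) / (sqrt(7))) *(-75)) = -250625 *sqrt(7) / 1568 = -422.89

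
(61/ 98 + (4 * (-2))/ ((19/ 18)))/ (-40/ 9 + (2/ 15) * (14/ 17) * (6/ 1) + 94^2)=-0.00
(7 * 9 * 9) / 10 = 567 / 10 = 56.70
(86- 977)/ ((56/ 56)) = -891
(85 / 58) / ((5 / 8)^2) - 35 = -4531 / 145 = -31.25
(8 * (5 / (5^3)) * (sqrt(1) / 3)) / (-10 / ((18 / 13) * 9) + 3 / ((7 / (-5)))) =-756 / 20875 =-0.04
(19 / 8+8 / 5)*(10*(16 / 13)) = 636 / 13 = 48.92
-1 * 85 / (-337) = 85 / 337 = 0.25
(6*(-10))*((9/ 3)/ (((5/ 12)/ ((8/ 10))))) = -1728/ 5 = -345.60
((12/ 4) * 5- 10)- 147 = -142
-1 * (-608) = 608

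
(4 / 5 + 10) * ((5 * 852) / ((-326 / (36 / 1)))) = -828144 / 163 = -5080.64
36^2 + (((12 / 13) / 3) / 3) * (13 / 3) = 11668 / 9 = 1296.44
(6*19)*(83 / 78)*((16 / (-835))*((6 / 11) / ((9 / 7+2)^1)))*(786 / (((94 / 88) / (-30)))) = 19991010816 / 2346851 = 8518.23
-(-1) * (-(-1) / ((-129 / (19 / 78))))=-19 / 10062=-0.00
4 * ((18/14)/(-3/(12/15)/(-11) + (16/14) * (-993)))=-528/116477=-0.00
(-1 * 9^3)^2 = 531441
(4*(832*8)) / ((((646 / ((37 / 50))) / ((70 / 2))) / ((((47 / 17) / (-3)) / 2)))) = -40511744 / 82365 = -491.86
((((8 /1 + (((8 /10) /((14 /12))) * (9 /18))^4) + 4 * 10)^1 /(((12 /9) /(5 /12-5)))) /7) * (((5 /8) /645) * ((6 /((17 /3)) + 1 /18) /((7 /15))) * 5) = -5630464807 /20640340560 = -0.27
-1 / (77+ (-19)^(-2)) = -361 / 27798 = -0.01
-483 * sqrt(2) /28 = -24.40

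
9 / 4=2.25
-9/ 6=-3/ 2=-1.50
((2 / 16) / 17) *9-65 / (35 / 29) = -51209 / 952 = -53.79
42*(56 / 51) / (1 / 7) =322.82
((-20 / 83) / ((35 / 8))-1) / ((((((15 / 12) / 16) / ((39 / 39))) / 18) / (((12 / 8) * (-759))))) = 803981376 / 2905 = 276757.79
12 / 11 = 1.09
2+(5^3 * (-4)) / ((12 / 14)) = -1744 / 3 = -581.33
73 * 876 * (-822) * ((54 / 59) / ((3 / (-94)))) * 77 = 6848411812704 / 59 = 116074776486.51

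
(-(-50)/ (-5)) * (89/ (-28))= 445/ 14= 31.79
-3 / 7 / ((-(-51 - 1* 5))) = -3 / 392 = -0.01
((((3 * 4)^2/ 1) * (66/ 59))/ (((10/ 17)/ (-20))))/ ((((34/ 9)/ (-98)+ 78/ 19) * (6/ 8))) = -3610075392/ 2010425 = -1795.68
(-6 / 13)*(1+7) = -3.69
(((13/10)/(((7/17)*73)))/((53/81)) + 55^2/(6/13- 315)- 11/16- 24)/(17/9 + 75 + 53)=-910001264439/3452209344080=-0.26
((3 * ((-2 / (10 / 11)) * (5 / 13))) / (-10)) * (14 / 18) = 0.20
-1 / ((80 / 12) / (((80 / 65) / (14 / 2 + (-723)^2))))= -0.00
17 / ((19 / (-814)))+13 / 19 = -13825 / 19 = -727.63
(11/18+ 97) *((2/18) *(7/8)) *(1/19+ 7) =824033/12312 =66.93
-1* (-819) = 819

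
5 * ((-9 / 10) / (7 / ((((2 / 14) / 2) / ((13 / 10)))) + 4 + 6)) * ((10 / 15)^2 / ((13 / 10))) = -100 / 8931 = -0.01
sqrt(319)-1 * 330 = -330 + sqrt(319) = -312.14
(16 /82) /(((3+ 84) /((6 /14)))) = 8 /8323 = 0.00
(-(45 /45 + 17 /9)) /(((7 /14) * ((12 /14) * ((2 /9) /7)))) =-637 /3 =-212.33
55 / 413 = 0.13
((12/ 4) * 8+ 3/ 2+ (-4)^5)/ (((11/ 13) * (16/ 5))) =-129805/ 352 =-368.76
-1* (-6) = 6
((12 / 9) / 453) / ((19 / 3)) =4 / 8607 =0.00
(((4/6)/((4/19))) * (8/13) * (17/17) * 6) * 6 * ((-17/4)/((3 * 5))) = -1292/65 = -19.88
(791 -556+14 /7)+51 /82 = 19485 /82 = 237.62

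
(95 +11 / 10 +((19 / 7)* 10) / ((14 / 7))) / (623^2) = 7677 / 27169030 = 0.00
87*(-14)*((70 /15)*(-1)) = 5684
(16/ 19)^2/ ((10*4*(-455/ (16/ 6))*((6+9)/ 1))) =-256/ 36957375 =-0.00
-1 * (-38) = 38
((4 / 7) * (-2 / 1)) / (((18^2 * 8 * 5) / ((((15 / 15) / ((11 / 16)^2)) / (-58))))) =32 / 9948015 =0.00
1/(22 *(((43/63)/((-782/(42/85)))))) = -99705/946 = -105.40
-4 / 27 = -0.15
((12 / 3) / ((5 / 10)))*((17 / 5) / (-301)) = -0.09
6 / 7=0.86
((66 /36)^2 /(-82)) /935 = -0.00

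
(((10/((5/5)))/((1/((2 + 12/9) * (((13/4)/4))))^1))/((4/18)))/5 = 195/8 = 24.38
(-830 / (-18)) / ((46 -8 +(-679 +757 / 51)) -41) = -1411 / 20415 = -0.07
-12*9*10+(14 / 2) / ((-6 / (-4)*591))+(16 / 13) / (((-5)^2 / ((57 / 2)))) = -621509962 / 576225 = -1078.59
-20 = -20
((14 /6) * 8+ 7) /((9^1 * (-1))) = -77 /27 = -2.85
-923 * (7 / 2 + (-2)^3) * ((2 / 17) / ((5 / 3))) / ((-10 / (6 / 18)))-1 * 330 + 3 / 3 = -287957 / 850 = -338.77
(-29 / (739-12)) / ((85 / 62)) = -0.03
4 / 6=2 / 3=0.67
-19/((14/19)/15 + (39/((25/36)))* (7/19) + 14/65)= -351975/388192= -0.91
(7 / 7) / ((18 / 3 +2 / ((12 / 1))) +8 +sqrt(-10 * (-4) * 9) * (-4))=-864 * sqrt(10) / 200135-102 / 40027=-0.02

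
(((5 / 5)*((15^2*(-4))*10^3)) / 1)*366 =-329400000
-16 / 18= -8 / 9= -0.89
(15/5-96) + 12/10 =-459/5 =-91.80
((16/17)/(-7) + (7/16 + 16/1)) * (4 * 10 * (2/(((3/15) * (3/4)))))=1034700/119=8694.96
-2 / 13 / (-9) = 2 / 117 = 0.02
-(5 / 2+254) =-513 / 2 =-256.50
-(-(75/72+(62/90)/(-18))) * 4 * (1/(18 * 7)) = 3251/102060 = 0.03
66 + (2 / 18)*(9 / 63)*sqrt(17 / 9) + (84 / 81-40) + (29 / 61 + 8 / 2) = sqrt(17) / 189 + 51901 / 1647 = 31.53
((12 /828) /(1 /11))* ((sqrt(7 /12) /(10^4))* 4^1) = 11* sqrt(21) /1035000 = 0.00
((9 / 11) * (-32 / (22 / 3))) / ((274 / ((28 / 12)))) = -504 / 16577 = -0.03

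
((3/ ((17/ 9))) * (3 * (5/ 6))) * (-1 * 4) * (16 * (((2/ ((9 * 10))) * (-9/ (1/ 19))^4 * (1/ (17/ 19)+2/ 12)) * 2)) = -3584311251552/ 289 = -12402461078.03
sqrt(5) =2.24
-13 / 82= -0.16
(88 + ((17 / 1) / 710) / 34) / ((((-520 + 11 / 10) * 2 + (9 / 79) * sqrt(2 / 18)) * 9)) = -9871919 / 1047745296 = -0.01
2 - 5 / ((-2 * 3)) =17 / 6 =2.83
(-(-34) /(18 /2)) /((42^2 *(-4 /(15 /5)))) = -17 /10584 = -0.00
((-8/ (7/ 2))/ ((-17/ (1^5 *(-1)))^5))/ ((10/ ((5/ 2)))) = -0.00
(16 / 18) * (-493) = -3944 / 9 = -438.22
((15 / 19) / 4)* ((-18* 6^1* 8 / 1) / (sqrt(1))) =-3240 / 19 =-170.53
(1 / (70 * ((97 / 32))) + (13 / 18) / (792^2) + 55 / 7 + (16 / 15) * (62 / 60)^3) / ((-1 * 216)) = -6187065112093 / 147852397440000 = -0.04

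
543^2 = 294849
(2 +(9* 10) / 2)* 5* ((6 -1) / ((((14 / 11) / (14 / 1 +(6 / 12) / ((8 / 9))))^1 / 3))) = 9034575 / 224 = 40332.92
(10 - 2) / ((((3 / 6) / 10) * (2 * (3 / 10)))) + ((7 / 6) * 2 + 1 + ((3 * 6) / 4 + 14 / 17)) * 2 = 14483 / 51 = 283.98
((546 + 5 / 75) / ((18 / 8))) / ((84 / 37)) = 303067 / 2835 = 106.90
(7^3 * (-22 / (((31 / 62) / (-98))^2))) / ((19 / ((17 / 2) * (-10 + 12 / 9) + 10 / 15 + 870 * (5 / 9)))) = -356851064416 / 57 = -6260544989.75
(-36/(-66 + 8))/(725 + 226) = 0.00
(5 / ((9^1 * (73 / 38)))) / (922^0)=190 / 657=0.29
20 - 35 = -15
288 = 288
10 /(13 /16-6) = -160 /83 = -1.93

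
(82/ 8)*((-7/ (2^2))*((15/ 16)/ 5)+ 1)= 1763/ 256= 6.89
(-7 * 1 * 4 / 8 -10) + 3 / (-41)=-1113 / 82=-13.57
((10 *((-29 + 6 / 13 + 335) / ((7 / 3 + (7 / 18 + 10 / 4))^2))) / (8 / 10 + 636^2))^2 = 16271542440000 / 210828026189961918049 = 0.00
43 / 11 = 3.91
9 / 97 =0.09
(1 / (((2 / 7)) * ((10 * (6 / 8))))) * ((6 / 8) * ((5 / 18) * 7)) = 0.68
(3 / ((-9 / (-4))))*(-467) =-1868 / 3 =-622.67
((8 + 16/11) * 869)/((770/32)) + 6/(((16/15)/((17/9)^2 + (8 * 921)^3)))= 62368400224510757/27720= 2249942288041.51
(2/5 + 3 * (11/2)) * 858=72501/5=14500.20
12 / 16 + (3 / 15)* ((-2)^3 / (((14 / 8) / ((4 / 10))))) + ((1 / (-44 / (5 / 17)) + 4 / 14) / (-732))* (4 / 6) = 0.38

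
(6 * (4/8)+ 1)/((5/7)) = 28/5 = 5.60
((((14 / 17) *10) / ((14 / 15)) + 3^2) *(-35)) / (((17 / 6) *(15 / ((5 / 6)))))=-3535 / 289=-12.23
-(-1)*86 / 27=86 / 27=3.19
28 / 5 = 5.60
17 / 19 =0.89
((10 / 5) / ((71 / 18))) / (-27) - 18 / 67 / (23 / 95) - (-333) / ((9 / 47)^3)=420286994723 / 8862291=47424.19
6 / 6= 1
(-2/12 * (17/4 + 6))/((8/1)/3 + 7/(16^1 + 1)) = -697/1256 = -0.55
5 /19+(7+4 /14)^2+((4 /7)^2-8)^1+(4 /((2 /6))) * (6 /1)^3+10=2647.67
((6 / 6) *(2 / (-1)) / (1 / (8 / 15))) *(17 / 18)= -136 / 135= -1.01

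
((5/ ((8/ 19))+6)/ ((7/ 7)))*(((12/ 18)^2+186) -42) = 46475/ 18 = 2581.94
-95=-95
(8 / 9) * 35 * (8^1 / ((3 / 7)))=15680 / 27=580.74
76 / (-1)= -76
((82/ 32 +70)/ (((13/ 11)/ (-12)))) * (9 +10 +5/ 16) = -11838717/ 832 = -14229.23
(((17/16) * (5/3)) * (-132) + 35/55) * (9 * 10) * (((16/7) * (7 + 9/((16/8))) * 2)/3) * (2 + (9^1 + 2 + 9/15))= -385006752/77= -5000087.69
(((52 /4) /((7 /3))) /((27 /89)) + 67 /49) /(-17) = -8702 /7497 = -1.16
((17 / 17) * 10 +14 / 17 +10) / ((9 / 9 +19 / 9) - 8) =-1593 / 374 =-4.26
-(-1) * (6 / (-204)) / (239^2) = -1 / 1942114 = -0.00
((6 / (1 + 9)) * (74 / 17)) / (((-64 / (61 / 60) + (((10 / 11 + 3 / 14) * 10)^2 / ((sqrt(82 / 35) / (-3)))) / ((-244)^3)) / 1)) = -26987305237185543677149184 / 650469386310494538505669675- 27250646833063808 * sqrt(2870) / 130093877262098907701133935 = -0.04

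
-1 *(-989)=989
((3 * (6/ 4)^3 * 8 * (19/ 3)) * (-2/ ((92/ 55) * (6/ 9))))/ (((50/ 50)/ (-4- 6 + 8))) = 84645/ 46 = 1840.11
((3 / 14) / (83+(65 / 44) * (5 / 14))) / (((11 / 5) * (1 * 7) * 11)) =20 / 1320627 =0.00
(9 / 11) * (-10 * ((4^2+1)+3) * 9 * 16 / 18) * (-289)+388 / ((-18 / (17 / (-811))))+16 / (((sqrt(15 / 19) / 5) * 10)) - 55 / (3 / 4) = 8 * sqrt(285) / 15+30369666818 / 80289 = 378263.39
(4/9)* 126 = 56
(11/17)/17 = 11/289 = 0.04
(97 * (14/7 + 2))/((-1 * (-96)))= 97/24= 4.04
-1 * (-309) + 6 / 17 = 5259 / 17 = 309.35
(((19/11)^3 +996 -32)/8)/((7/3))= 3869829/74536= 51.92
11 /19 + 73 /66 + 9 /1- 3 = 7.69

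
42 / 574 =3 / 41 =0.07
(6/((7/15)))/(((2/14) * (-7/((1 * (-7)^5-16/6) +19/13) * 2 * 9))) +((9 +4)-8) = 3278965/273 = 12010.86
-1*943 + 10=-933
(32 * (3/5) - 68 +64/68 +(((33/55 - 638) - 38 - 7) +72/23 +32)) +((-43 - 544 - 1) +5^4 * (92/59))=-308.55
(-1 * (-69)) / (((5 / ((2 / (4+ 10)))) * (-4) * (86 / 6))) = -207 / 6020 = -0.03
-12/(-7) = 12/7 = 1.71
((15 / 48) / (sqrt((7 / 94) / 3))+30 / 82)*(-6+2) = -5*sqrt(1974) / 28 -60 / 41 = -9.40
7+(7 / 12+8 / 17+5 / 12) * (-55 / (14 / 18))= -11542 / 119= -96.99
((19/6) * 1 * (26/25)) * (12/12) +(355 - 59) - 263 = 2722/75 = 36.29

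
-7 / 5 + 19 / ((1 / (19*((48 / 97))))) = 85961 / 485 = 177.24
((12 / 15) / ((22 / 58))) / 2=58 / 55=1.05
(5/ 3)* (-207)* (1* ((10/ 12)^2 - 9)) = 34385/ 12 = 2865.42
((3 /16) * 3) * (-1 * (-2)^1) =9 /8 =1.12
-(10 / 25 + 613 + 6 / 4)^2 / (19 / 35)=-264671407 / 380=-696503.70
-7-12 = -19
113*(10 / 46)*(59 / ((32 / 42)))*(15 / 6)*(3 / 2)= 10500525 / 1472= 7133.51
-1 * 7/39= -7/39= -0.18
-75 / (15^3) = -1 / 45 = -0.02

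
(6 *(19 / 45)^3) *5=13718 / 6075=2.26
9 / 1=9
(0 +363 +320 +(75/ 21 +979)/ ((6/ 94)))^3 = 38480618749557529/ 9261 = 4155125661327.88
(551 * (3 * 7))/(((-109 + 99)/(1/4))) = -11571/40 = -289.28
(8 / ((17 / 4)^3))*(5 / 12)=640 / 14739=0.04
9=9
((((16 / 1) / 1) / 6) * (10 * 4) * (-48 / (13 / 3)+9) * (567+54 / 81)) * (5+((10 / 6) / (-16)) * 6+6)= -1304760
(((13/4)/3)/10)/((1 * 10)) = 13/1200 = 0.01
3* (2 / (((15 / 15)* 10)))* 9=27 / 5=5.40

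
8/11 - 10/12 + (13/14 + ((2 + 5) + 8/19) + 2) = 44959/4389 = 10.24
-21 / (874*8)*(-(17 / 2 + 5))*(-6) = -1701 / 6992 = -0.24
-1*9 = -9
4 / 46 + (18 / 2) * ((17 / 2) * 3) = 10561 / 46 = 229.59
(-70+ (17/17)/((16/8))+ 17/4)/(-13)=5.02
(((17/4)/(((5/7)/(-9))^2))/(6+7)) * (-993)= -67000689/1300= -51538.99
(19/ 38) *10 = 5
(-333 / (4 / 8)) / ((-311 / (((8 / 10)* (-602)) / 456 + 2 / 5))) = -41514 / 29545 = -1.41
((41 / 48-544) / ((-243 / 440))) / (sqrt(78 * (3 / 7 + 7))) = 1433905 * sqrt(42) / 227448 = 40.86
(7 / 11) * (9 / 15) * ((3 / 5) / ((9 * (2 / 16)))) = 56 / 275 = 0.20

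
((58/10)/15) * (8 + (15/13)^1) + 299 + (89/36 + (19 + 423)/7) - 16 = 28841459/81900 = 352.15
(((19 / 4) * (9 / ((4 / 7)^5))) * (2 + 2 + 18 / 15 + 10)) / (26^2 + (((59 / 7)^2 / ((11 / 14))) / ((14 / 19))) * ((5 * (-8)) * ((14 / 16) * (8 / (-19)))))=73765923 / 17182720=4.29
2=2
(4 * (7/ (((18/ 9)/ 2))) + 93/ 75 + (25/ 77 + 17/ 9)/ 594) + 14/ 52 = 3948351151/ 133783650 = 29.51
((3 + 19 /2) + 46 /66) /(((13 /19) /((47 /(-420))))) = -59831 /27720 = -2.16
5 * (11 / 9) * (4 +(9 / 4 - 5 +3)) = 935 / 36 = 25.97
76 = 76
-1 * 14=-14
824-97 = 727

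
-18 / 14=-9 / 7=-1.29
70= 70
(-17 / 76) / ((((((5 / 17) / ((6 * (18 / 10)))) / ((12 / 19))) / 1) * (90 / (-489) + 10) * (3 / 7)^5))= -36.55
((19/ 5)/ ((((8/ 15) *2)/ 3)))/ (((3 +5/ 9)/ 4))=1539/ 128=12.02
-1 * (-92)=92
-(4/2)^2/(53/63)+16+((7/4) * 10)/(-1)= -663/106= -6.25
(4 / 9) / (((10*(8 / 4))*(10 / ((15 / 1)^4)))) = 225 / 2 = 112.50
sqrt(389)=19.72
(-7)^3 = -343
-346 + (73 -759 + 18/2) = -1023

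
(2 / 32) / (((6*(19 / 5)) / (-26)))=-65 / 912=-0.07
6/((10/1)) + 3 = 18/5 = 3.60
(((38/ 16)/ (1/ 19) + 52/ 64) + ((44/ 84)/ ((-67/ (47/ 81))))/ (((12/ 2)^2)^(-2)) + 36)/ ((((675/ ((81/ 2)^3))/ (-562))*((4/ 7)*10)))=-126269128449/ 171520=-736177.29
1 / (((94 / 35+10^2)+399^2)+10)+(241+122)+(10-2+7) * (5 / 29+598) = 1509595947643 / 161703391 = 9335.59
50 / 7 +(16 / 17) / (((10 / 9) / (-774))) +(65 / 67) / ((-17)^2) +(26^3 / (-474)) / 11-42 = -1225875066443 / 1766776935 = -693.85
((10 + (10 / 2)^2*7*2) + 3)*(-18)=-6534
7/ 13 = 0.54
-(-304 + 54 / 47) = 14234 / 47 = 302.85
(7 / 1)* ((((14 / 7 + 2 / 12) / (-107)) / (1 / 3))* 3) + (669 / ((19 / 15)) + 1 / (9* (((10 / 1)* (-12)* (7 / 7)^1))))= 1156841587 / 2195640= 526.88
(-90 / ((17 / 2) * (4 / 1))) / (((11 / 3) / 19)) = -2565 / 187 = -13.72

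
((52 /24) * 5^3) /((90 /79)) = 25675 /108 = 237.73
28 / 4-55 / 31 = 162 / 31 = 5.23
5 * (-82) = -410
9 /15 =3 /5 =0.60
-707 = -707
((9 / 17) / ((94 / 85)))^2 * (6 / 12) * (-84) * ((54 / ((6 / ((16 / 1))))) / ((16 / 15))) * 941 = -1222762.19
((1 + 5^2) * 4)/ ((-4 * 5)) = -5.20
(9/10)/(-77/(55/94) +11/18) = -81/11789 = -0.01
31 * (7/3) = 217/3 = 72.33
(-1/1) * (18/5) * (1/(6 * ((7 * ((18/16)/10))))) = -16/21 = -0.76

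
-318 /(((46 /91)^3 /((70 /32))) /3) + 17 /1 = -12567630149 /778688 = -16139.49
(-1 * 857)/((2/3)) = -1285.50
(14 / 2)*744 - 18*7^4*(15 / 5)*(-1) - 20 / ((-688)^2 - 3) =63835713922 / 473341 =134862.00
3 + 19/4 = 31/4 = 7.75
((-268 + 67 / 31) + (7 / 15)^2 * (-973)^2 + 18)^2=2063109009852360976 / 48650625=42406629099.88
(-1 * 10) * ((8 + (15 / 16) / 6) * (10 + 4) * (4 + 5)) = -82215 / 8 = -10276.88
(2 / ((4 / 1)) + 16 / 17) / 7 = 0.21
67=67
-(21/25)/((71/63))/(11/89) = -117747/19525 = -6.03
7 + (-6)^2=43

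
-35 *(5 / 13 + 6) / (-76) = 2905 / 988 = 2.94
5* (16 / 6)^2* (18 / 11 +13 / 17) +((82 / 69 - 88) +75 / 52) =4175 / 2012868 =0.00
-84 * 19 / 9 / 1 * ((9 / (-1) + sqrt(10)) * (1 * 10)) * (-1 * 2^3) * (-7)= 893760 - 297920 * sqrt(10) / 3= 579724.75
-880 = -880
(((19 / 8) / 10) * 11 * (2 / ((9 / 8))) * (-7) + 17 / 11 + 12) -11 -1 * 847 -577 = -719713 / 495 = -1453.97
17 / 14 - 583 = -8145 / 14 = -581.79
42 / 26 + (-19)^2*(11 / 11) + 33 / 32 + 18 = 158765 / 416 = 381.65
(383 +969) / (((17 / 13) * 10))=8788 / 85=103.39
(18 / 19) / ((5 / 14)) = 252 / 95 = 2.65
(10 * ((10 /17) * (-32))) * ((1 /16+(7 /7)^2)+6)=-22600 /17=-1329.41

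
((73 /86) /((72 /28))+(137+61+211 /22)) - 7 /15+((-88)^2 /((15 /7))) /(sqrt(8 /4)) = 17662663 /85140+27104 * sqrt(2) /15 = 2762.84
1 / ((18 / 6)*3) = 0.11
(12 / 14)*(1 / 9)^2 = 2 / 189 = 0.01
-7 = -7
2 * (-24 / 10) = -24 / 5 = -4.80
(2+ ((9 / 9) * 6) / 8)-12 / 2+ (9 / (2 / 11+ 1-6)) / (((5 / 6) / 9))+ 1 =-23769 / 1060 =-22.42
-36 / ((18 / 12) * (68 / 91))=-546 / 17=-32.12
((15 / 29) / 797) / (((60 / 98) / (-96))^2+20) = 614656 / 18942097359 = 0.00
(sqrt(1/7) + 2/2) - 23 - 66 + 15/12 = -347/4 + sqrt(7)/7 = -86.37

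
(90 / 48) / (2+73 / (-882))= 6615 / 6764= 0.98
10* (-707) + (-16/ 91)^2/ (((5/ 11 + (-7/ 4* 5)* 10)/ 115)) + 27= -22337870325/ 3171623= -7043.04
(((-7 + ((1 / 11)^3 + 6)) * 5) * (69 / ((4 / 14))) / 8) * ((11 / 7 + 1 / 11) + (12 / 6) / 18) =-93987775 / 351384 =-267.48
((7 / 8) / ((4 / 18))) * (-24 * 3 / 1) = -567 / 2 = -283.50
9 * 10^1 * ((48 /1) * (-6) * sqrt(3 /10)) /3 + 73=73 - 864 * sqrt(30)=-4659.32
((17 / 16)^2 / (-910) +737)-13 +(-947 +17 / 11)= -567493739 / 2562560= -221.46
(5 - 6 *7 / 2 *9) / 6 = -92 / 3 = -30.67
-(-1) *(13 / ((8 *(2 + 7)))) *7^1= 91 / 72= 1.26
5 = 5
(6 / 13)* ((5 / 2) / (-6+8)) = 15 / 26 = 0.58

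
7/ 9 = 0.78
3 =3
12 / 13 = 0.92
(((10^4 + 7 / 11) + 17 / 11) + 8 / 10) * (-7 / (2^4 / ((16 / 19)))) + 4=-202472 / 55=-3681.31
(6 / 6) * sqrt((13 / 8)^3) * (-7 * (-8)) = 91 * sqrt(26) / 4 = 116.00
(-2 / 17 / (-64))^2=1 / 295936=0.00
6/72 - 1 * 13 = -155/12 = -12.92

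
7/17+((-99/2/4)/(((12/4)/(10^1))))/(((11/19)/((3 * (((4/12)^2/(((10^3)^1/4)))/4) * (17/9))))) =44909/122400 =0.37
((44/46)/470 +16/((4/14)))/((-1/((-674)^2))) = -137505256716/5405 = -25440380.52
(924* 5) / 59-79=-41 / 59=-0.69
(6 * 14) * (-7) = -588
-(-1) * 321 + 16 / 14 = 2255 / 7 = 322.14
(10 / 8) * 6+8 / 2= 23 / 2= 11.50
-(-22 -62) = 84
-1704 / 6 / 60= -71 / 15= -4.73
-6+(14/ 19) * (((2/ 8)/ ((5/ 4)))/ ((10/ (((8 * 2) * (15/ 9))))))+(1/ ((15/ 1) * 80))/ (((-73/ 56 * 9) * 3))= -31496713/ 5617350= -5.61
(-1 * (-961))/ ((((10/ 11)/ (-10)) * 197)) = -53.66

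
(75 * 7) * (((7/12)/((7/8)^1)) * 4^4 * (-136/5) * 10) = -24371200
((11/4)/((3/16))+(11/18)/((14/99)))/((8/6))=14.24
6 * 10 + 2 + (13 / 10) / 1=633 / 10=63.30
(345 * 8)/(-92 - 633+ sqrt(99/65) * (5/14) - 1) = -51571520/13565547 - 12880 * sqrt(715)/149221017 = -3.80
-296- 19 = -315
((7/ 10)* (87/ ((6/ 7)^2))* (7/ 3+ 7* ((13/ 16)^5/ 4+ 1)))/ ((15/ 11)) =2740625918261/ 4529848320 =605.01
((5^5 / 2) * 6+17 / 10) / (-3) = -93767 / 30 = -3125.57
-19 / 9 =-2.11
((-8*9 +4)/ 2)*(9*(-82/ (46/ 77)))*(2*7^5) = 32472535788/ 23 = 1411849382.09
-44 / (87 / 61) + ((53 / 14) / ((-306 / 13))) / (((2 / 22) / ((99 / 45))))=-21581461 / 621180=-34.74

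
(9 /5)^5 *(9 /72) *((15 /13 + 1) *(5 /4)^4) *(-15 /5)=-1240029 /33280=-37.26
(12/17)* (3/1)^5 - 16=2644/17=155.53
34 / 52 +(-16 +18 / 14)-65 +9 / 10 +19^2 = 128692 / 455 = 282.84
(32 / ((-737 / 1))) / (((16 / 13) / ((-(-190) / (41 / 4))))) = -19760 / 30217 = -0.65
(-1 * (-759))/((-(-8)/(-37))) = -3510.38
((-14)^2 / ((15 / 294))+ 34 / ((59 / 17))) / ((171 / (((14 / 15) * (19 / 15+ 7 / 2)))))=100.20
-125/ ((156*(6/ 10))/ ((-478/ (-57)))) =-149375/ 13338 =-11.20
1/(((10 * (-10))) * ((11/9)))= -9/1100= -0.01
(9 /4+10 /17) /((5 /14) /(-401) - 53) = -541751 /10116598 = -0.05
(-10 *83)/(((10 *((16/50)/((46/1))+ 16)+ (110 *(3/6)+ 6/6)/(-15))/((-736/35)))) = 2634420/23597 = 111.64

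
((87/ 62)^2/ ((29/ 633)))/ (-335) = -0.13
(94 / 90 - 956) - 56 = -45493 / 45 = -1010.96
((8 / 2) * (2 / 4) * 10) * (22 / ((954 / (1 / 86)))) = 110 / 20511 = 0.01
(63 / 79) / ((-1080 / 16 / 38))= -532 / 1185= -0.45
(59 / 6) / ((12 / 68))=1003 / 18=55.72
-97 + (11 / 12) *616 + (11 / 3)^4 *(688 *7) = 70548937 / 81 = 870974.53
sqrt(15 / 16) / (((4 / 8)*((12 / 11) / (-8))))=-11*sqrt(15) / 3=-14.20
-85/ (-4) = 85/ 4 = 21.25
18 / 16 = 9 / 8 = 1.12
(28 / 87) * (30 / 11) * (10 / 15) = 560 / 957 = 0.59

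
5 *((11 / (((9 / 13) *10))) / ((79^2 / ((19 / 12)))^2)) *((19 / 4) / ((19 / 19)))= 980837 / 403834439808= 0.00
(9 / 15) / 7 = 0.09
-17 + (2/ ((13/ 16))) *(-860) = -27741/ 13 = -2133.92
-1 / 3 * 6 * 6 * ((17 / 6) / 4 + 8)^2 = -43681 / 48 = -910.02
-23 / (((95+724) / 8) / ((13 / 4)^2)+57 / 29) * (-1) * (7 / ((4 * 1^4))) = 60697 / 17580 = 3.45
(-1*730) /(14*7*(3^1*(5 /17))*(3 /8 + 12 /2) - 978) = 2920 /1707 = 1.71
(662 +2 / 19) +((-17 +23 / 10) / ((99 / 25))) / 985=163564229 / 247038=662.10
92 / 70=46 / 35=1.31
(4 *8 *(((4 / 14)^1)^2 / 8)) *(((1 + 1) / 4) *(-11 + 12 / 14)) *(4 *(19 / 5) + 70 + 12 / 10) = -245376 / 1715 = -143.08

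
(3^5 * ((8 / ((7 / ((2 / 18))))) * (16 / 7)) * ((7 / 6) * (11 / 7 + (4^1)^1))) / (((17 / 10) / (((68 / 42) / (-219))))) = -49920 / 25039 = -1.99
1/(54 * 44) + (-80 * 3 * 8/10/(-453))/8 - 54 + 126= 25851031/358776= 72.05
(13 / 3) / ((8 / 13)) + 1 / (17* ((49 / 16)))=141161 / 19992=7.06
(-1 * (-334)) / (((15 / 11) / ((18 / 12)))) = 1837 / 5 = 367.40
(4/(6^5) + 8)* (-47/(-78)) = 730991/151632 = 4.82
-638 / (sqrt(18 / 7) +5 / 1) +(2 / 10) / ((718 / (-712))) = -40138242 / 281815 +1914 *sqrt(14) / 157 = -96.81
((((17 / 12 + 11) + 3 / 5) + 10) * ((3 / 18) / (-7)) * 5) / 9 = -1381 / 4536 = -0.30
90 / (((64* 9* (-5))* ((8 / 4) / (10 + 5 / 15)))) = -0.16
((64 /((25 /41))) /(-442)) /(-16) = 82 /5525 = 0.01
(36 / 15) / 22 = 6 / 55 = 0.11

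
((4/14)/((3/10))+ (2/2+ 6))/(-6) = -167/126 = -1.33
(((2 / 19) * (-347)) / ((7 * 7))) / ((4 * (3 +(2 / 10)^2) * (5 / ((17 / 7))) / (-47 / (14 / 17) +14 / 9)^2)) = -1443191087375 / 15726511584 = -91.77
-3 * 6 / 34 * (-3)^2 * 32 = -2592 / 17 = -152.47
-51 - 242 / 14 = -478 / 7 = -68.29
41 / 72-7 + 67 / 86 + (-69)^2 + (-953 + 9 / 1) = 11799935 / 3096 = 3811.35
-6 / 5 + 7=29 / 5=5.80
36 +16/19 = 700/19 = 36.84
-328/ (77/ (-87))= 28536/ 77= 370.60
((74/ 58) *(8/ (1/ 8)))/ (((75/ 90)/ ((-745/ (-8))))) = 264624/ 29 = 9124.97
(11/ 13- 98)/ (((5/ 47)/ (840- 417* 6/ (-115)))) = -5882793822/ 7475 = -786995.83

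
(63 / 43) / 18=0.08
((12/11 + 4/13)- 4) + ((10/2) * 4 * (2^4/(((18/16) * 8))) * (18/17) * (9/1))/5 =158412/2431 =65.16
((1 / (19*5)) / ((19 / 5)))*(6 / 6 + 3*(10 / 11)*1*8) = 251 / 3971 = 0.06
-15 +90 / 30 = -12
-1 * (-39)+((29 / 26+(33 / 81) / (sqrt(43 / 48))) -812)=-20069 / 26+44 * sqrt(129) / 1161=-771.45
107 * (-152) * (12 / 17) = -195168 / 17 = -11480.47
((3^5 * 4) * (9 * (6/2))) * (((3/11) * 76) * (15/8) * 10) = 112193100/11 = 10199372.73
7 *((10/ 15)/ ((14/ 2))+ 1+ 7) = 170/ 3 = 56.67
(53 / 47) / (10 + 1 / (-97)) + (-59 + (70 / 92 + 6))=-109203343 / 2094978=-52.13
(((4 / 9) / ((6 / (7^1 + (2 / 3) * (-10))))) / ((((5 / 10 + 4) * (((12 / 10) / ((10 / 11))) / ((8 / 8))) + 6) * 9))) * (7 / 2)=350 / 435213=0.00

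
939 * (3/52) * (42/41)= 59157/1066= 55.49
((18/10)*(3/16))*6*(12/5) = 243/50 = 4.86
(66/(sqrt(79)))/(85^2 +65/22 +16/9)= 13068 * sqrt(79)/113087473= 0.00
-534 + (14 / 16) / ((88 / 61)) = -375509 / 704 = -533.39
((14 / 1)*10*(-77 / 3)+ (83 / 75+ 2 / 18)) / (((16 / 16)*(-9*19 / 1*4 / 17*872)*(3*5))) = 6869921 / 1006506000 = 0.01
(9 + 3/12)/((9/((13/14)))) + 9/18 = 733/504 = 1.45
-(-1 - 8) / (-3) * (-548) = 1644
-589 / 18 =-32.72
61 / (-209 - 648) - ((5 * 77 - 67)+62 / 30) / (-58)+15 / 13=63981881 / 9692670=6.60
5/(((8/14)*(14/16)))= 10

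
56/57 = 0.98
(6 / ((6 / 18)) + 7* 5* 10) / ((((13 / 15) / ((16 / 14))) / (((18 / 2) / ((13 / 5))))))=1987200 / 1183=1679.80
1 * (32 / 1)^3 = 32768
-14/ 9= -1.56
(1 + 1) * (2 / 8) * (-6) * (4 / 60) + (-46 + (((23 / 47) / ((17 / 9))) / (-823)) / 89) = -13519126578 / 292621765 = -46.20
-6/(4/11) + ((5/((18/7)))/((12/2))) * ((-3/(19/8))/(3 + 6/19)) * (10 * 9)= -497/18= -27.61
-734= -734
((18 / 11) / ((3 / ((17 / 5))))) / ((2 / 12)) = 612 / 55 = 11.13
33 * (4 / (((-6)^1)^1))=-22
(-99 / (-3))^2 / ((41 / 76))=82764 / 41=2018.63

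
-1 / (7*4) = -1 / 28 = -0.04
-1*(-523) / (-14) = -523 / 14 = -37.36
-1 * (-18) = 18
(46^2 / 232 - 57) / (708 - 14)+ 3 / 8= 24635 / 80504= 0.31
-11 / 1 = -11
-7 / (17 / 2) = -14 / 17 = -0.82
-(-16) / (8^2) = 1 / 4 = 0.25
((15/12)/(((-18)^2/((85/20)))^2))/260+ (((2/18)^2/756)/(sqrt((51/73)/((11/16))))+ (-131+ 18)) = -39477694175/349360128+ sqrt(40953)/12492144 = -113.00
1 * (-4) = -4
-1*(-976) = 976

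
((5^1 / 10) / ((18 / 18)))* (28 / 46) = 7 / 23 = 0.30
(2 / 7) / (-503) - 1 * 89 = -313371 / 3521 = -89.00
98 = 98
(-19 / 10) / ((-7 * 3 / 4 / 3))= 38 / 35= 1.09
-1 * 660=-660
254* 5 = 1270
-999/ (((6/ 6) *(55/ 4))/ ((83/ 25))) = -331668/ 1375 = -241.21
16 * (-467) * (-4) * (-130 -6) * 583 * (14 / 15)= -33176636416 / 15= -2211775761.07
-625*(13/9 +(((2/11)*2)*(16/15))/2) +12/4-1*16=-102662/99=-1036.99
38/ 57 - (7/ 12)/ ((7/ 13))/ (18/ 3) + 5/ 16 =0.80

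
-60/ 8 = -7.50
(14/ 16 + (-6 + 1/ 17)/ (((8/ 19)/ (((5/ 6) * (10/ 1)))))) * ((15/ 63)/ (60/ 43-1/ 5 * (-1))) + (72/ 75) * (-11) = -1027791643/ 36735300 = -27.98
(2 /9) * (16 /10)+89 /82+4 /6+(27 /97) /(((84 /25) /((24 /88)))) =117418201 /55121220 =2.13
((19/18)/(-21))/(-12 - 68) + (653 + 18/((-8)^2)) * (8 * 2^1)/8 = 39510469/30240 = 1306.56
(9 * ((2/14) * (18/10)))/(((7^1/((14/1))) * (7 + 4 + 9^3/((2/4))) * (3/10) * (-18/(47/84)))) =-47/143962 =-0.00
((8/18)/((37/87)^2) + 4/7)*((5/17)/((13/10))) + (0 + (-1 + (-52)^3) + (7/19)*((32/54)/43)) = -6568868530691617/46717498737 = -140608.31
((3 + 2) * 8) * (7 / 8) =35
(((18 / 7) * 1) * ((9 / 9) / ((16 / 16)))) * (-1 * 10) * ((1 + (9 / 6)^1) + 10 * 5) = -1350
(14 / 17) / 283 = 14 / 4811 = 0.00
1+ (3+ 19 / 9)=55 / 9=6.11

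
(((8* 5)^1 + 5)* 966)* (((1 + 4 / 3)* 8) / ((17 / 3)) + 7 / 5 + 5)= 7163856 / 17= 421403.29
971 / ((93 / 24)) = 7768 / 31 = 250.58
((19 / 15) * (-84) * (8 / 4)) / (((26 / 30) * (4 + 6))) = -1596 / 65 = -24.55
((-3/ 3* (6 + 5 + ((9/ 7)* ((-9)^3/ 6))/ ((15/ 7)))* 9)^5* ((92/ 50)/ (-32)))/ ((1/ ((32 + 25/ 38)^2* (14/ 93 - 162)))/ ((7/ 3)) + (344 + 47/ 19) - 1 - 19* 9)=-31710405516982408638664260501609/ 1793073468532720000000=-17684944913.57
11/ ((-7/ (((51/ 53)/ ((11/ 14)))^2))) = -2.36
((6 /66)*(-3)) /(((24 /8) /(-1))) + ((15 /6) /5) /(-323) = 635 /7106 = 0.09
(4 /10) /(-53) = -0.01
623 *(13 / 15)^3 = 1368731 / 3375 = 405.55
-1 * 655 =-655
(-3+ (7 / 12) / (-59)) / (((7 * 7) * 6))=-2131 / 208152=-0.01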